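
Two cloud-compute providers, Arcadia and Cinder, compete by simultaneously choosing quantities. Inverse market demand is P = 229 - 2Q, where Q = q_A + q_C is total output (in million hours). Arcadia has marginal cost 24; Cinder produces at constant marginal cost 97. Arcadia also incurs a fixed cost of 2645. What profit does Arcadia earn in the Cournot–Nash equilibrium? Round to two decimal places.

1648.56

Arcadia's profit: π_A = (229 - 2Q)q_A - (24q_A). Setting ∂π_A/∂q_A = 0: 205 - 4q_A - 2(q_C) = 0.
Cinder's first-order condition: 132 - 4q_C - 2(q_A) = 0.
So q_A = (205 - 2q_C)/4 and q_C = (132 - 2q_A)/4.
Solving the pair: q_A = 139/3, q_C = 59/6.
Price P = 229 - 2·(337/6) = 350/3.
Arcadia's profit: (350/3 - 24)·(139/3) - 2645 = 1648.5556.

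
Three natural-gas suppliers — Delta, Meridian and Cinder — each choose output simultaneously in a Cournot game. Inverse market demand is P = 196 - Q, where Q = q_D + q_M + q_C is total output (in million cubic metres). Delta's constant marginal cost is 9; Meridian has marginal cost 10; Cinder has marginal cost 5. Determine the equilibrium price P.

55

Delta's profit: π_D = (196 - Q)q_D - (9q_D). Setting ∂π_D/∂q_D = 0: 187 - 2q_D - (q_M + q_C) = 0.
Meridian's first-order condition: 186 - 2q_M - (q_D + q_C) = 0.
Cinder's profit: π_C = (196 - Q)q_C - (5q_C). Setting ∂π_C/∂q_C = 0: 191 - 2q_C - (q_D + q_M) = 0.
Adding the 3 first-order conditions: 564 − 4Q = 0, so Q = 141.
Back-substituting: q_D = (187 − 141) = 46, q_M = (186 − 141) = 45, q_C = (191 − 141) = 50.
Total output Q = 141, so price P = 196 - 141 = 55.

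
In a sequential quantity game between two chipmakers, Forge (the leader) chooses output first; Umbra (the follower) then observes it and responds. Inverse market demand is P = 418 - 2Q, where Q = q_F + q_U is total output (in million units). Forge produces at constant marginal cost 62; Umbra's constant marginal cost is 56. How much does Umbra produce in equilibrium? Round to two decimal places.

46.75

The follower Umbra best-responds to any q_F: π_U = (418 - 2Q)q_U - 56q_U.
Follower FOC: 362 - 2q_F - 4q_U = 0, so q_U(q_F) = (362 - 2q_F)/4.
The leader anticipates this reaction. Substituting into P = 418 - 2Q gives P = 237 - q_F, so π_F = (237 - q_F)q_F - 62q_F.
Maximising: ∂π_F/∂q_F = 175 - 2q_F = 0, giving q_F = 175/2.
Then q_U = (362 - 2·(175/2))/4 = 187/4.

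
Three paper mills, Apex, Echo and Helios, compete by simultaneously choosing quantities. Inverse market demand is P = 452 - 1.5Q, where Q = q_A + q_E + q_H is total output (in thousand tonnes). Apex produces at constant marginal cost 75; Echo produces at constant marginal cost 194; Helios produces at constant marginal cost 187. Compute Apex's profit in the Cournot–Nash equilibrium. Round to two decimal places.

15402.67

Apex's profit: π_A = (452 - 1.5Q)q_A - (75q_A). Setting ∂π_A/∂q_A = 0: 377 - 3q_A - (3/2)(q_E + q_H) = 0.
Echo's profit: π_E = (452 - 1.5Q)q_E - (194q_E). Setting ∂π_E/∂q_E = 0: 258 - 3q_E - (3/2)(q_A + q_H) = 0.
Helios's first-order condition: 265 - 3q_H - (3/2)(q_A + q_E) = 0.
Adding the 3 conditions: 900 − 3Q − 3Q = 0, i.e. Q = 150.
Back-substituting: q_A = (377 − 225)/(3/2) = 304/3, q_E = (258 − 225)/(3/2) = 22, q_H = (265 − 225)/(3/2) = 80/3.
Price P = 452 - (3/2)·150 = 227.
Apex's profit: (227 - 75)·(304/3) = 15402.6667.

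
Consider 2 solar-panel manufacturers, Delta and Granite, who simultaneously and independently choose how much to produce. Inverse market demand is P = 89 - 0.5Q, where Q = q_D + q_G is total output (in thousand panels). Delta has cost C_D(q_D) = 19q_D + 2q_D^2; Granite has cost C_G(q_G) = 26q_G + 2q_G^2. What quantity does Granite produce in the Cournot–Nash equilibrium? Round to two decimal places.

11.31

Delta's profit: π_D = (89 - 0.5Q)q_D - (19q_D + 2q_D²). Setting ∂π_D/∂q_D = 0: 70 - 5q_D - (1/2)(q_G) = 0.
Granite's first-order condition: 63 - 5q_G - (1/2)(q_D) = 0.
So q_D = (70 - (1/2)q_G)/5 and q_G = (63 - (1/2)q_D)/5.
Substituting one into the other gives q_D = 1274/99 and q_G = 1120/99.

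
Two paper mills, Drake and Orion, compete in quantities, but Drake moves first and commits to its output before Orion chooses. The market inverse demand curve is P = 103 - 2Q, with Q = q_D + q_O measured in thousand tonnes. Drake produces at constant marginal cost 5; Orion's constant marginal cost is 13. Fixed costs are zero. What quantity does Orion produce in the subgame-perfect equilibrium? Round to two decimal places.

9.25

Solve by backward induction. Given q_D, the follower Orion maximises π_O = (103 - 2q_D - 2q_O)q_O - 13q_O.
Setting the follower's marginal profit to zero, 90 - 2q_D - 4q_O = 0, i.e. q_O = (90 - 2q_D)/4.
Drake substitutes q_O(q_D) into its own profit: π_D = q_D(103 - 2q_D - (90 - 2q_D)/2) - 5q_D = (58 - q_D)q_D - 5q_D.
The leader's first-order condition 53 - 2q_D = 0 yields q_D = 53/2.
Then q_O = (90 - 2·(53/2))/4 = 37/4.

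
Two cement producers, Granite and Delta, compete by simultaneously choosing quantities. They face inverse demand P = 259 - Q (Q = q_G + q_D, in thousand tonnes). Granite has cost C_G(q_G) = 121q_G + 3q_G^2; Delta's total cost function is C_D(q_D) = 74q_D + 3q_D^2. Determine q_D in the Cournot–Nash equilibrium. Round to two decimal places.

Granite's profit: π_G = (259 - Q)q_G - (121q_G + 3q_G²). Setting ∂π_G/∂q_G = 0: 138 - 8q_G - (q_D) = 0.
Delta's first-order condition: 185 - 8q_D - (q_G) = 0.
So q_G = (138 - q_D)/8 and q_D = (185 - q_G)/8.
Solving the pair: q_G = 919/63, q_D = 1342/63.

21.30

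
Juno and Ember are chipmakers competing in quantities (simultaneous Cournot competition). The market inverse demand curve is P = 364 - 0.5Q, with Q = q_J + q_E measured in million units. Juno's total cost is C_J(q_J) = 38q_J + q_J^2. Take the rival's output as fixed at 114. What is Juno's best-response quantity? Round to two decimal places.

89.67

With the rival's output fixed at 114, Juno's profit is π_J = (364 - (1/2)·114 - (1/2)q_J)q_J - (38q_J + q_J²) = (307 - (1/2)q_J)q_J - (38q_J + q_J²).
∂π_J/∂q_J = 269 - 3q_J = 0, so q_J = 269/3.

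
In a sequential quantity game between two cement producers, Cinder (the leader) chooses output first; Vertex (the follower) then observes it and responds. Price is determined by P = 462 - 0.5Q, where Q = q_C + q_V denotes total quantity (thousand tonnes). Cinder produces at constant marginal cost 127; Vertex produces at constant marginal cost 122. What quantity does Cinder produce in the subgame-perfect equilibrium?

Solve by backward induction. Given q_C, the follower Vertex maximises π_V = (462 - (1/2)q_C - (1/2)q_V)q_V - 122q_V.
∂π_V/∂q_V = 340 - (1/2)q_C - q_V = 0 gives the reaction function q_V = (340 - (1/2)q_C).
Cinder substitutes q_V(q_C) into its own profit: π_C = q_C(462 - (1/2)q_C - (340 - (1/2)q_C)/2) - 127q_C = (292 - (1/4)q_C)q_C - 127q_C.
Leader FOC: 165 - (1/2)q_C = 0, so q_C = 330.
Then q_V = (340 - (1/2)·330) = 175.

330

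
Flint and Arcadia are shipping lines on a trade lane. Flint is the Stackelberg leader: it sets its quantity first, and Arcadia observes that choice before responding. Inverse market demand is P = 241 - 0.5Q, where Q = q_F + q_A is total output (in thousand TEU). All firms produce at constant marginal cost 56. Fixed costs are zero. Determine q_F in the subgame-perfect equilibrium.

185

The follower Arcadia best-responds to any q_F: π_A = (241 - 0.5Q)q_A - 56q_A.
∂π_A/∂q_A = 185 - (1/2)q_F - q_A = 0 gives the reaction function q_A = (185 - (1/2)q_F).
The leader anticipates this reaction. Substituting into P = 241 - 0.5Q gives P = 297/2 - (1/4)q_F, so π_F = (297/2 - (1/4)q_F)q_F - 56q_F.
The leader's first-order condition 185/2 - (1/2)q_F = 0 yields q_F = 185.
Then q_A = (185 - (1/2)·185) = 185/2.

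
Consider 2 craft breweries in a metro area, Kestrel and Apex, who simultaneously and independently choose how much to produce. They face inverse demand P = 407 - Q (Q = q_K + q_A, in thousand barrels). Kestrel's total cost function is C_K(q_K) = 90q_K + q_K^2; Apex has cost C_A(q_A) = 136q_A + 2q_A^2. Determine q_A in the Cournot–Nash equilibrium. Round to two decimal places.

33.35

Kestrel's profit: π_K = (407 - Q)q_K - (90q_K + q_K²). Setting ∂π_K/∂q_K = 0: 317 - 4q_K - (q_A) = 0.
Apex's profit: π_A = (407 - Q)q_A - (136q_A + 2q_A²). Setting ∂π_A/∂q_A = 0: 271 - 6q_A - (q_K) = 0.
So q_K = (317 - q_A)/4 and q_A = (271 - q_K)/6.
Solving the pair: q_K = 1631/23, q_A = 767/23.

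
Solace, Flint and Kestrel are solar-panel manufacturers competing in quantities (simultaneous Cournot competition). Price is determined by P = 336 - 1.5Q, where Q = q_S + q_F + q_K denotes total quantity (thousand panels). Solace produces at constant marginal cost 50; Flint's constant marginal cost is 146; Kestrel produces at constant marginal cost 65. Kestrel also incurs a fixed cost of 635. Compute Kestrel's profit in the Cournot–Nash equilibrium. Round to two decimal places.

Solace's profit: π_S = (336 - 1.5Q)q_S - (50q_S). Setting ∂π_S/∂q_S = 0: 286 - 3q_S - (3/2)(q_F + q_K) = 0.
Flint's first-order condition: 190 - 3q_F - (3/2)(q_S + q_K) = 0.
Kestrel's first-order condition: 271 - 3q_K - (3/2)(q_S + q_F) = 0.
Adding the 3 conditions: 747 − 3Q − 3Q = 0, i.e. Q = 249/2.
Back-substituting: q_S = (286 − 747/4)/(3/2) = 397/6, q_F = (190 − 747/4)/(3/2) = 13/6, q_K = (271 − 747/4)/(3/2) = 337/6.
Price P = 336 - (3/2)·(249/2) = 597/4.
Kestrel's profit: (597/4 - 65)·(337/6) - 635 = 4097.0417.

4097.04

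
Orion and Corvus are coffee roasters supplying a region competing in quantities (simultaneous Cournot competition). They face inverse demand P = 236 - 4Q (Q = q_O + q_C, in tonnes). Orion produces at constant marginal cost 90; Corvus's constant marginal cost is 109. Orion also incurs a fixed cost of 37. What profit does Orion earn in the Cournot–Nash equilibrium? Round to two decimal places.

719.25

Orion's profit: π_O = (236 - 4Q)q_O - (90q_O). Setting ∂π_O/∂q_O = 0: 146 - 8q_O - 4(q_C) = 0.
Corvus's profit: π_C = (236 - 4Q)q_C - (109q_C). Setting ∂π_C/∂q_C = 0: 127 - 8q_C - 4(q_O) = 0.
So q_O = (146 - 4q_C)/8 and q_C = (127 - 4q_O)/8.
Solving the pair: q_O = 55/4, q_C = 9.
Price P = 236 - 4·(91/4) = 145.
Orion's profit: (145 - 90)·(55/4) - 37 = 719.2500.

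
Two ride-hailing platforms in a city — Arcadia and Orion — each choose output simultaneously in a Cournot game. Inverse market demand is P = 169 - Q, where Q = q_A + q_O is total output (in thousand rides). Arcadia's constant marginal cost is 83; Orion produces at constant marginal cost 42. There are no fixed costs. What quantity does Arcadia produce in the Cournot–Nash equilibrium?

Arcadia's profit: π_A = (169 - Q)q_A - (83q_A). Setting ∂π_A/∂q_A = 0: 86 - 2q_A - (q_O) = 0.
Orion's profit: π_O = (169 - Q)q_O - (42q_O). Setting ∂π_O/∂q_O = 0: 127 - 2q_O - (q_A) = 0.
So q_A = (86 - q_O)/2 and q_O = (127 - q_A)/2.
Substituting one into the other gives q_A = 15 and q_O = 56.

15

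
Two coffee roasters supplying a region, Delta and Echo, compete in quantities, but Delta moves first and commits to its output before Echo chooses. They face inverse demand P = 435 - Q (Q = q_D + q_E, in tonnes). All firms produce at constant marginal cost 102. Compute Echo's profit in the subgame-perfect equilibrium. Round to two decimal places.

6930.56

Solve by backward induction. Given q_D, the follower Echo maximises π_E = (435 - q_D - q_E)q_E - 102q_E.
Setting the follower's marginal profit to zero, 333 - q_D - 2q_E = 0, i.e. q_E = (333 - q_D)/2.
Delta substitutes q_E(q_D) into its own profit: π_D = q_D(435 - q_D - (333 - q_D)/2) - 102q_D = (537/2 - (1/2)q_D)q_D - 102q_D.
The leader's first-order condition 333/2 - q_D = 0 yields q_D = 333/2.
Then q_E = (333 - 333/2)/2 = 333/4.
Price P = 435 - 999/4 = 741/4.
Echo's profit: (741/4 - 102)·(333/4) = 6930.5625.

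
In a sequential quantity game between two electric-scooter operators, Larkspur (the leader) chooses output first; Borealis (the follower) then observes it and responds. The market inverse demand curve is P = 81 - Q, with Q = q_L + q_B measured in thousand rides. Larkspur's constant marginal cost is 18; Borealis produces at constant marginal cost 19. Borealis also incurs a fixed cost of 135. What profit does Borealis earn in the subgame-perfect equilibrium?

90

Solve by backward induction. Given q_L, the follower Borealis maximises π_B = (81 - q_L - q_B)q_B - 19q_B.
Follower FOC: 62 - q_L - 2q_B = 0, so q_B(q_L) = (62 - q_L)/2.
The leader anticipates this reaction. Substituting into P = 81 - Q gives P = 50 - (1/2)q_L, so π_L = (50 - (1/2)q_L)q_L - 18q_L.
Leader FOC: 32 - q_L = 0, so q_L = 32.
Then q_B = (62 - 32)/2 = 15.
Price P = 81 - 47 = 34.
Borealis's profit: (34 - 19)·15 - 135 = 90.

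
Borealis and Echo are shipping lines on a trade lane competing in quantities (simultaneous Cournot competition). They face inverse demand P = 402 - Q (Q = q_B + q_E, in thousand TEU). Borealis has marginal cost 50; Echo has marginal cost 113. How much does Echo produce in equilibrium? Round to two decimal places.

Borealis's profit: π_B = (402 - Q)q_B - (50q_B). Setting ∂π_B/∂q_B = 0: 352 - 2q_B - (q_E) = 0.
Echo's profit: π_E = (402 - Q)q_E - (113q_E). Setting ∂π_E/∂q_E = 0: 289 - 2q_E - (q_B) = 0.
So q_B = (352 - q_E)/2 and q_E = (289 - q_B)/2.
Substituting one into the other gives q_B = 415/3 and q_E = 226/3.

75.33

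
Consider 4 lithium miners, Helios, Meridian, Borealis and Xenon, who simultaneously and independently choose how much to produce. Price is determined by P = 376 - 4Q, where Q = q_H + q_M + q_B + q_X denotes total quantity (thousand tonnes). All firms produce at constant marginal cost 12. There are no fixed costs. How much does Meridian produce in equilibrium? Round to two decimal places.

A representative firm's profit is π_i = q_i(376 - 4Q) - 12q_i.
Setting ∂π_i/∂q_i = 0 with rivals' quantities fixed: 364 - 8q_i - 4·Σ_{j≠i} q_j = 0.
By symmetry each firm produces the same amount; substituting Σ_{j≠i} q_j = 3q_i yields q_i = 364/20 = 91/5.

18.20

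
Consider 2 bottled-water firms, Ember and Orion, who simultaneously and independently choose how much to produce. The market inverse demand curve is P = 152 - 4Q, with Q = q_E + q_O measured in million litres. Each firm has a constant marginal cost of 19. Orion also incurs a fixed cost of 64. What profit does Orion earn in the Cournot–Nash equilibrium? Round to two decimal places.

A representative firm's profit is π_i = q_i(152 - 4Q) - 19q_i.
Setting ∂π_i/∂q_i = 0 with rivals' quantities fixed: 133 - 8q_i - 4q_j = 0.
By symmetry each firm produces the same amount; substituting q_j = q_i yields q_i = 133/12.
Price P = 152 - 4·(133/6) = 190/3.
Orion's profit: (190/3 - 19)·(133/12) - 64 = 427.3611.

427.36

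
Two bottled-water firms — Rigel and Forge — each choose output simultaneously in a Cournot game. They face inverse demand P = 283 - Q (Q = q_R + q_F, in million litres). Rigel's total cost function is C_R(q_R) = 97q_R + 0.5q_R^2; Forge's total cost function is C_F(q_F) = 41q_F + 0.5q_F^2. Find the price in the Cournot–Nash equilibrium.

176

Rigel's profit: π_R = (283 - Q)q_R - (97q_R + (1/2)q_R²). Setting ∂π_R/∂q_R = 0: 186 - 3q_R - (q_F) = 0.
Forge's first-order condition: 242 - 3q_F - (q_R) = 0.
Best responses: q_R = (186 - q_F)/3, q_F = (242 - q_R)/3.
Solving the pair: q_R = 79/2, q_F = 135/2.
Total output Q = 107, so price P = 283 - 107 = 176.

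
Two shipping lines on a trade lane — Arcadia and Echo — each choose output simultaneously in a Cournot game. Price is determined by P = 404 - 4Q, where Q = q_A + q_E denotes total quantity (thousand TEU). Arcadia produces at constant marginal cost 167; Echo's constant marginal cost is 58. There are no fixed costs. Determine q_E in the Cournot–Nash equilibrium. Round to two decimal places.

Arcadia's profit: π_A = (404 - 4Q)q_A - (167q_A). Setting ∂π_A/∂q_A = 0: 237 - 8q_A - 4(q_E) = 0.
Echo's first-order condition: 346 - 8q_E - 4(q_A) = 0.
Best responses: q_A = (237 - 4q_E)/8, q_E = (346 - 4q_A)/8.
Solving the pair: q_A = 32/3, q_E = 455/12.

37.92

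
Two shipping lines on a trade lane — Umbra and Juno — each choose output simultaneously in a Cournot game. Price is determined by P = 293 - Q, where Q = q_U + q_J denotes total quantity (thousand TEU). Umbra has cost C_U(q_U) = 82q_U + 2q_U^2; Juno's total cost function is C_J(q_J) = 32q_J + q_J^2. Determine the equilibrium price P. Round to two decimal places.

Umbra's profit: π_U = (293 - Q)q_U - (82q_U + 2q_U²). Setting ∂π_U/∂q_U = 0: 211 - 6q_U - (q_J) = 0.
Juno's first-order condition: 261 - 4q_J - (q_U) = 0.
So q_U = (211 - q_J)/6 and q_J = (261 - q_U)/4.
Substituting one into the other gives q_U = 583/23 and q_J = 1355/23.
Total output Q = 1938/23, so price P = 293 - 1938/23 = 208.7391.

208.74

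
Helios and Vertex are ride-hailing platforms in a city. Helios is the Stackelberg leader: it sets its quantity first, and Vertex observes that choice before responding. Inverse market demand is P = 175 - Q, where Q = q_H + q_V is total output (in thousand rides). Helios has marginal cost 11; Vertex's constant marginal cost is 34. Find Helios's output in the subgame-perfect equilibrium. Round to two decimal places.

93.50

The follower Vertex best-responds to any q_H: π_V = (175 - Q)q_V - 34q_V.
∂π_V/∂q_V = 141 - q_H - 2q_V = 0 gives the reaction function q_V = (141 - q_H)/2.
The leader anticipates this reaction. Substituting into P = 175 - Q gives P = 209/2 - (1/2)q_H, so π_H = (209/2 - (1/2)q_H)q_H - 11q_H.
Maximising: ∂π_H/∂q_H = 187/2 - q_H = 0, giving q_H = 187/2.
Then q_V = (141 - 187/2)/2 = 95/4.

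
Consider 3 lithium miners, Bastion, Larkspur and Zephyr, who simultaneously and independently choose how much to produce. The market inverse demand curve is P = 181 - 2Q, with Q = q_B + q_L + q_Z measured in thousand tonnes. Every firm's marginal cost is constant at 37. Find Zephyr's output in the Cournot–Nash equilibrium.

Each firm earns π_i = (181 - 2Q)q_i - 37q_i.
First-order condition (treating rivals' output as given): 144 - 4q_i - 2·Σ_{j≠i} q_j = 0.
By symmetry each firm produces the same amount; substituting Σ_{j≠i} q_j = 2q_i yields q_i = 144/8 = 18.

18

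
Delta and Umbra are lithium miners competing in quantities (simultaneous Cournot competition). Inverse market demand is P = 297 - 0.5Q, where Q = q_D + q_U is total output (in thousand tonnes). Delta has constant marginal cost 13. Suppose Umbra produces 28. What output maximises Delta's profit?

With the rival's output fixed at 28, Delta's profit is π_D = (297 - (1/2)·28 - (1/2)q_D)q_D - (13q_D) = (283 - (1/2)q_D)q_D - (13q_D).
∂π_D/∂q_D = 270 - q_D = 0, so q_D = 270.

270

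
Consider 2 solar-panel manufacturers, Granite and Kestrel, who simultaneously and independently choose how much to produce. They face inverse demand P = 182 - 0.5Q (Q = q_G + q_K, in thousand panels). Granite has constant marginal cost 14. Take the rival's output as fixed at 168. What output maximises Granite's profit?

With the rival's output fixed at 168, Granite's profit is π_G = (182 - (1/2)·168 - (1/2)q_G)q_G - (14q_G) = (98 - (1/2)q_G)q_G - (14q_G).
∂π_G/∂q_G = 84 - q_G = 0, so q_G = 84.

84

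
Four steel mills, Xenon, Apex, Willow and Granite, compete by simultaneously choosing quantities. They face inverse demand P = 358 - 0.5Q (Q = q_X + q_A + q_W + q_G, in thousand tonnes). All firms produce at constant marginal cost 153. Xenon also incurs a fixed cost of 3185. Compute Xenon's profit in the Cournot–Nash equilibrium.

177

A representative firm's profit is π_i = q_i(358 - 0.5Q) - 153q_i.
Setting ∂π_i/∂q_i = 0 with rivals' quantities fixed: 205 - q_i - (1/2)·Σ_{j≠i} q_j = 0.
By symmetry each firm produces the same amount; substituting Σ_{j≠i} q_j = 3q_i yields q_i = 205/(5/2) = 82.
Price P = 358 - (1/2)·328 = 194.
Xenon's profit: (194 - 153)·82 - 3185 = 177.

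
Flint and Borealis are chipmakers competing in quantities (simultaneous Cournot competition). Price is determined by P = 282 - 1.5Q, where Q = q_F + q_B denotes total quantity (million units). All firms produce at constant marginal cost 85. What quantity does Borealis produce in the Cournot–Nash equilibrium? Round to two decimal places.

43.78

A representative firm's profit is π_i = q_i(282 - 1.5Q) - 85q_i.
Setting ∂π_i/∂q_i = 0 with rivals' quantities fixed: 197 - 3q_i - (3/2)q_j = 0.
By symmetry each firm produces the same amount; substituting q_j = q_i yields q_i = 197/(9/2) = 394/9.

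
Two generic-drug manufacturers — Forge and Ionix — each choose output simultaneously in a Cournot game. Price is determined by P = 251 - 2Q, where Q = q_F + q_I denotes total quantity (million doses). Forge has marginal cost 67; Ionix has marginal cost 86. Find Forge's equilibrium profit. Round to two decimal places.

Forge's profit: π_F = (251 - 2Q)q_F - (67q_F). Setting ∂π_F/∂q_F = 0: 184 - 4q_F - 2(q_I) = 0.
Ionix's profit: π_I = (251 - 2Q)q_I - (86q_I). Setting ∂π_I/∂q_I = 0: 165 - 4q_I - 2(q_F) = 0.
Best responses: q_F = (184 - 2q_I)/4, q_I = (165 - 2q_F)/4.
Solving the pair: q_F = 203/6, q_I = 73/3.
Price P = 251 - 2·(349/6) = 404/3.
Forge's profit: (404/3 - 67)·(203/6) = 2289.3889.

2289.39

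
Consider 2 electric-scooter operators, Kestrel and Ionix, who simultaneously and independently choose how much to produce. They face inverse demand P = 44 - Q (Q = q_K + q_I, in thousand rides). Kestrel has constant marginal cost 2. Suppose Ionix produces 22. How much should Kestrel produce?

10

With the rival's output fixed at 22, Kestrel's profit is π_K = (44 - 22 - q_K)q_K - (2q_K) = (22 - q_K)q_K - (2q_K).
∂π_K/∂q_K = 20 - 2q_K = 0, so q_K = 10.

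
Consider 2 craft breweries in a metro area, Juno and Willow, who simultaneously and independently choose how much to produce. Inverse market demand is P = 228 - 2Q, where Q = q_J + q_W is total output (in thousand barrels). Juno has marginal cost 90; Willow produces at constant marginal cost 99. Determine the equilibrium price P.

Juno's profit: π_J = (228 - 2Q)q_J - (90q_J). Setting ∂π_J/∂q_J = 0: 138 - 4q_J - 2(q_W) = 0.
Willow's first-order condition: 129 - 4q_W - 2(q_J) = 0.
Rearranging gives the reaction functions q_J = (138 - 2q_W)/4 and q_W = (129 - 2q_J)/4.
Solving the pair: q_J = 49/2, q_W = 20.
Total output Q = 89/2, so price P = 228 - 2·(89/2) = 139.

139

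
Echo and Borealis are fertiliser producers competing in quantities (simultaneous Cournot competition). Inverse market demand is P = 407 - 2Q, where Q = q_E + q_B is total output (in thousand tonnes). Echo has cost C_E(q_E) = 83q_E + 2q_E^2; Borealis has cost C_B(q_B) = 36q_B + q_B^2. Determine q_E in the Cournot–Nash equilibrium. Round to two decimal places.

Echo's profit: π_E = (407 - 2Q)q_E - (83q_E + 2q_E²). Setting ∂π_E/∂q_E = 0: 324 - 8q_E - 2(q_B) = 0.
Borealis's first-order condition: 371 - 6q_B - 2(q_E) = 0.
Rearranging gives the reaction functions q_E = (324 - 2q_B)/8 and q_B = (371 - 2q_E)/6.
Solving the pair: q_E = 601/22, q_B = 580/11.

27.32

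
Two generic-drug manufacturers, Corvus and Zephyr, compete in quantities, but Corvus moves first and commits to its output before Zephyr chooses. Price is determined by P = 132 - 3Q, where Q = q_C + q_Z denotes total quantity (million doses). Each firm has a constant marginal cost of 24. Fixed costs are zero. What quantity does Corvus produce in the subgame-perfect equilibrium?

The follower Zephyr best-responds to any q_C: π_Z = (132 - 3Q)q_Z - 24q_Z.
Follower FOC: 108 - 3q_C - 6q_Z = 0, so q_Z(q_C) = (108 - 3q_C)/6.
Corvus substitutes q_Z(q_C) into its own profit: π_C = q_C(132 - 3q_C - (108 - 3q_C)/2) - 24q_C = (78 - (3/2)q_C)q_C - 24q_C.
Maximising: ∂π_C/∂q_C = 54 - 3q_C = 0, giving q_C = 18.
Then q_Z = (108 - 3·18)/6 = 9.

18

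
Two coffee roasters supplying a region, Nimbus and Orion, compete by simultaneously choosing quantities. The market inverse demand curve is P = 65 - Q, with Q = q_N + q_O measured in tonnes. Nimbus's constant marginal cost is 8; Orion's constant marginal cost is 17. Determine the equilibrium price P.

Nimbus's profit: π_N = (65 - Q)q_N - (8q_N). Setting ∂π_N/∂q_N = 0: 57 - 2q_N - (q_O) = 0.
Orion's first-order condition: 48 - 2q_O - (q_N) = 0.
Best responses: q_N = (57 - q_O)/2, q_O = (48 - q_N)/2.
Solving the pair: q_N = 22, q_O = 13.
Total output Q = 35, so price P = 65 - 35 = 30.

30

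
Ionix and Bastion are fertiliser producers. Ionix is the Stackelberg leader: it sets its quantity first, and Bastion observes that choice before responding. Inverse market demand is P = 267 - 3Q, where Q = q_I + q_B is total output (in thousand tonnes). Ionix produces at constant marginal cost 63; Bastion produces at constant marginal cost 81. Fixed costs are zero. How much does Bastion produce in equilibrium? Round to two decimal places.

12.50

The follower Bastion best-responds to any q_I: π_B = (267 - 3Q)q_B - 81q_B.
Follower FOC: 186 - 3q_I - 6q_B = 0, so q_B(q_I) = (186 - 3q_I)/6.
The leader anticipates this reaction. Substituting into P = 267 - 3Q gives P = 174 - (3/2)q_I, so π_I = (174 - (3/2)q_I)q_I - 63q_I.
Maximising: ∂π_I/∂q_I = 111 - 3q_I = 0, giving q_I = 37.
Then q_B = (186 - 3·37)/6 = 25/2.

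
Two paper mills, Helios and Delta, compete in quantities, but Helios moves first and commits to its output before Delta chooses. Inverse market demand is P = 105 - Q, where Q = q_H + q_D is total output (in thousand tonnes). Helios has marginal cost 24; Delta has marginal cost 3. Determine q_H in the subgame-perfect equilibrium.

The follower Delta best-responds to any q_H: π_D = (105 - Q)q_D - 3q_D.
Setting the follower's marginal profit to zero, 102 - q_H - 2q_D = 0, i.e. q_D = (102 - q_H)/2.
The leader anticipates this reaction. Substituting into P = 105 - Q gives P = 54 - (1/2)q_H, so π_H = (54 - (1/2)q_H)q_H - 24q_H.
The leader's first-order condition 30 - q_H = 0 yields q_H = 30.
Then q_D = (102 - 30)/2 = 36.

30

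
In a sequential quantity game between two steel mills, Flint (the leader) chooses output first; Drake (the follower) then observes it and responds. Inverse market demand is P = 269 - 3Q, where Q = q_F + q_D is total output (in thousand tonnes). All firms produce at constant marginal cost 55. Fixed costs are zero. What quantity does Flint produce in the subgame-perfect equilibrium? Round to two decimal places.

The follower Drake best-responds to any q_F: π_D = (269 - 3Q)q_D - 55q_D.
Setting the follower's marginal profit to zero, 214 - 3q_F - 6q_D = 0, i.e. q_D = (214 - 3q_F)/6.
The leader anticipates this reaction. Substituting into P = 269 - 3Q gives P = 162 - (3/2)q_F, so π_F = (162 - (3/2)q_F)q_F - 55q_F.
Maximising: ∂π_F/∂q_F = 107 - 3q_F = 0, giving q_F = 107/3.
Then q_D = (214 - 3·(107/3))/6 = 107/6.

35.67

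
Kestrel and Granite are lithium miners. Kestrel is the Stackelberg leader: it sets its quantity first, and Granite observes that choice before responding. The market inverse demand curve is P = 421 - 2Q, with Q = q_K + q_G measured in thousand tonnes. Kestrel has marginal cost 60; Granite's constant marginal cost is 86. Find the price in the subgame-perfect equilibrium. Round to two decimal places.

The follower Granite best-responds to any q_K: π_G = (421 - 2Q)q_G - 86q_G.
Setting the follower's marginal profit to zero, 335 - 2q_K - 4q_G = 0, i.e. q_G = (335 - 2q_K)/4.
Kestrel substitutes q_G(q_K) into its own profit: π_K = q_K(421 - 2q_K - (335 - 2q_K)/2) - 60q_K = (507/2 - q_K)q_K - 60q_K.
Maximising: ∂π_K/∂q_K = 387/2 - 2q_K = 0, giving q_K = 387/4.
Then q_G = (335 - 2·(387/4))/4 = 283/8.
Total output Q = 1057/8, so price P = 421 - 2·(1057/8) = 627/4.

156.75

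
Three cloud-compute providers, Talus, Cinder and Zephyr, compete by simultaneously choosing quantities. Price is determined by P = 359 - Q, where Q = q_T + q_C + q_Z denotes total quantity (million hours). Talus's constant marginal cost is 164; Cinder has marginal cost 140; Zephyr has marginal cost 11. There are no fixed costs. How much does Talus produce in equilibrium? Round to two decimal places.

Talus's profit: π_T = (359 - Q)q_T - (164q_T). Setting ∂π_T/∂q_T = 0: 195 - 2q_T - (q_C + q_Z) = 0.
Cinder's profit: π_C = (359 - Q)q_C - (140q_C). Setting ∂π_C/∂q_C = 0: 219 - 2q_C - (q_T + q_Z) = 0.
Zephyr's first-order condition: 348 - 2q_Z - (q_T + q_C) = 0.
Adding the 3 conditions: 762 − 2Q − 2Q = 0, i.e. Q = 381/2.
Back-substituting: q_T = (195 − 381/2) = 9/2, q_C = (219 − 381/2) = 57/2, q_Z = (348 − 381/2) = 315/2.

4.50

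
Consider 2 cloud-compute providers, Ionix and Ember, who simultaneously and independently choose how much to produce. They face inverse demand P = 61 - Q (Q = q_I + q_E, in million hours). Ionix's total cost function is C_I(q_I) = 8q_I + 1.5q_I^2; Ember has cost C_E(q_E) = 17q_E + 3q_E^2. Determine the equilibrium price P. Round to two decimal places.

Ionix's profit: π_I = (61 - Q)q_I - (8q_I + (3/2)q_I²). Setting ∂π_I/∂q_I = 0: 53 - 5q_I - (q_E) = 0.
Ember's profit: π_E = (61 - Q)q_E - (17q_E + 3q_E²). Setting ∂π_E/∂q_E = 0: 44 - 8q_E - (q_I) = 0.
Rearranging gives the reaction functions q_I = (53 - q_E)/5 and q_E = (44 - q_I)/8.
Substituting one into the other gives q_I = 380/39 and q_E = 167/39.
Total output Q = 547/39, so price P = 61 - 547/39 = 1832/39.

46.97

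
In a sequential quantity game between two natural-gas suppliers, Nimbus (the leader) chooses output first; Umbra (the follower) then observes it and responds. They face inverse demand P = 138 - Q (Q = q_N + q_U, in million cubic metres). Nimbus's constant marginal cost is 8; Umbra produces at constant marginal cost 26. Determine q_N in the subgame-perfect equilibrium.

74

Solve by backward induction. Given q_N, the follower Umbra maximises π_U = (138 - q_N - q_U)q_U - 26q_U.
∂π_U/∂q_U = 112 - q_N - 2q_U = 0 gives the reaction function q_U = (112 - q_N)/2.
The leader anticipates this reaction. Substituting into P = 138 - Q gives P = 82 - (1/2)q_N, so π_N = (82 - (1/2)q_N)q_N - 8q_N.
Maximising: ∂π_N/∂q_N = 74 - q_N = 0, giving q_N = 74.
Then q_U = (112 - 74)/2 = 19.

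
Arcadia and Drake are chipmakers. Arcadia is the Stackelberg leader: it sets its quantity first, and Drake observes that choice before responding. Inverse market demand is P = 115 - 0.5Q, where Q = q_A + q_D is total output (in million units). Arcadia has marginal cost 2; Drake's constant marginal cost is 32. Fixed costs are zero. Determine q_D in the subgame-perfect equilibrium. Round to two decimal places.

Solve by backward induction. Given q_A, the follower Drake maximises π_D = (115 - (1/2)q_A - (1/2)q_D)q_D - 32q_D.
Follower FOC: 83 - (1/2)q_A - q_D = 0, so q_D(q_A) = (83 - (1/2)q_A).
Arcadia substitutes q_D(q_A) into its own profit: π_A = q_A(115 - (1/2)q_A - (83 - (1/2)q_A)/2) - 2q_A = (147/2 - (1/4)q_A)q_A - 2q_A.
Leader FOC: 143/2 - (1/2)q_A = 0, so q_A = 143.
Then q_D = (83 - (1/2)·143) = 23/2.

11.50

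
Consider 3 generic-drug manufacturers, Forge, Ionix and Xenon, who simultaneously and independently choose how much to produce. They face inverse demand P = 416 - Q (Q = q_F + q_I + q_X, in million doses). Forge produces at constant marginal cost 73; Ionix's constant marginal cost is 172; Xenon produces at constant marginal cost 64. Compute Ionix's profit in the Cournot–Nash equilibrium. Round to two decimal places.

Forge's profit: π_F = (416 - Q)q_F - (73q_F). Setting ∂π_F/∂q_F = 0: 343 - 2q_F - (q_I + q_X) = 0.
Ionix's profit: π_I = (416 - Q)q_I - (172q_I). Setting ∂π_I/∂q_I = 0: 244 - 2q_I - (q_F + q_X) = 0.
Xenon's profit: π_X = (416 - Q)q_X - (64q_X). Setting ∂π_X/∂q_X = 0: 352 - 2q_X - (q_F + q_I) = 0.
Summing all 3 equations gives 939 − 4Q = 0, hence Q = 939/4.
Back-substituting: q_F = (343 − 939/4) = 433/4, q_I = (244 − 939/4) = 37/4, q_X = (352 − 939/4) = 469/4.
Price P = 416 - 939/4 = 725/4.
Ionix's profit: (725/4 - 172)·(37/4) = 1369/16.

85.56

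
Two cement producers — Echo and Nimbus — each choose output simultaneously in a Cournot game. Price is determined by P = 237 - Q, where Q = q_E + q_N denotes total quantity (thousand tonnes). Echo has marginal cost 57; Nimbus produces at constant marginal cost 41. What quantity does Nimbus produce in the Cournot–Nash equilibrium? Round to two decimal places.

70.67

Echo's profit: π_E = (237 - Q)q_E - (57q_E). Setting ∂π_E/∂q_E = 0: 180 - 2q_E - (q_N) = 0.
Nimbus's profit: π_N = (237 - Q)q_N - (41q_N). Setting ∂π_N/∂q_N = 0: 196 - 2q_N - (q_E) = 0.
Rearranging gives the reaction functions q_E = (180 - q_N)/2 and q_N = (196 - q_E)/2.
Substituting one into the other gives q_E = 164/3 and q_N = 212/3.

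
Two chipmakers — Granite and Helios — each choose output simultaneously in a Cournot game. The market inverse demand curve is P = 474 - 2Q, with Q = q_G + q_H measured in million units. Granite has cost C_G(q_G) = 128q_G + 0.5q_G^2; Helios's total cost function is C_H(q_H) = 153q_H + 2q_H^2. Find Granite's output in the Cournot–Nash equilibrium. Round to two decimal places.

Granite's profit: π_G = (474 - 2Q)q_G - (128q_G + (1/2)q_G²). Setting ∂π_G/∂q_G = 0: 346 - 5q_G - 2(q_H) = 0.
Helios's profit: π_H = (474 - 2Q)q_H - (153q_H + 2q_H²). Setting ∂π_H/∂q_H = 0: 321 - 8q_H - 2(q_G) = 0.
Rearranging gives the reaction functions q_G = (346 - 2q_H)/5 and q_H = (321 - 2q_G)/8.
Solving the pair: q_G = 1063/18, q_H = 913/36.

59.06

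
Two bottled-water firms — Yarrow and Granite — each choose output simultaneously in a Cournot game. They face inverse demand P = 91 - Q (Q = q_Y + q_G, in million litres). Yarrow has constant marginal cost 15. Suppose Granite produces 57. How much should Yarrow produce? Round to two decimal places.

With the rival's output fixed at 57, Yarrow's profit is π_Y = (91 - 57 - q_Y)q_Y - (15q_Y) = (34 - q_Y)q_Y - (15q_Y).
∂π_Y/∂q_Y = 19 - 2q_Y = 0, so q_Y = 19/2.

9.50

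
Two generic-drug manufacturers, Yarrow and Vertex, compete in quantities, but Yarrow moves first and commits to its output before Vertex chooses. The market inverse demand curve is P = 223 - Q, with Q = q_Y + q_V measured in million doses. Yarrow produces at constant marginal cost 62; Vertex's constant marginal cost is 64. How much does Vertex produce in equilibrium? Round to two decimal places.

Solve by backward induction. Given q_Y, the follower Vertex maximises π_V = (223 - q_Y - q_V)q_V - 64q_V.
Follower FOC: 159 - q_Y - 2q_V = 0, so q_V(q_Y) = (159 - q_Y)/2.
The leader anticipates this reaction. Substituting into P = 223 - Q gives P = 287/2 - (1/2)q_Y, so π_Y = (287/2 - (1/2)q_Y)q_Y - 62q_Y.
The leader's first-order condition 163/2 - q_Y = 0 yields q_Y = 163/2.
Then q_V = (159 - 163/2)/2 = 155/4.

38.75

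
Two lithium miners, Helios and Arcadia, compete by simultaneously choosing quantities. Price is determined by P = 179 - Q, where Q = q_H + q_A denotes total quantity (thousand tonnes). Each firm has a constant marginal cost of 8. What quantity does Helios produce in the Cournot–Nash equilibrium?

A representative firm's profit is π_i = q_i(179 - Q) - 8q_i.
First-order condition (treating rivals' output as given): 171 - 2q_i - q_j = 0.
With identical firms every q_j equals q_i, so q_j = q_i and 171 = 3q_i, giving q_i = 57.

57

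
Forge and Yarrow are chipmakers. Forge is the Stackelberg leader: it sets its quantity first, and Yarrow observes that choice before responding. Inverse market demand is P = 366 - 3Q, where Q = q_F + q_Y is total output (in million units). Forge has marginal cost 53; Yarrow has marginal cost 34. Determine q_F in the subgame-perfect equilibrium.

The follower Yarrow best-responds to any q_F: π_Y = (366 - 3Q)q_Y - 34q_Y.
∂π_Y/∂q_Y = 332 - 3q_F - 6q_Y = 0 gives the reaction function q_Y = (332 - 3q_F)/6.
Forge substitutes q_Y(q_F) into its own profit: π_F = q_F(366 - 3q_F - (332 - 3q_F)/2) - 53q_F = (200 - (3/2)q_F)q_F - 53q_F.
Maximising: ∂π_F/∂q_F = 147 - 3q_F = 0, giving q_F = 49.
Then q_Y = (332 - 3·49)/6 = 185/6.

49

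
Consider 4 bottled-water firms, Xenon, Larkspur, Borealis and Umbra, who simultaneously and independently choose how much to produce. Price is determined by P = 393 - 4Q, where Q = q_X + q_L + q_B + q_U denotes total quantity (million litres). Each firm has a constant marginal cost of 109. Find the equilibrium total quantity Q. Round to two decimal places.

56.80

Each firm earns π_i = (393 - 4Q)q_i - 109q_i.
First-order condition (treating rivals' output as given): 284 - 8q_i - 4·Σ_{j≠i} q_j = 0.
By symmetry each firm produces the same amount; substituting Σ_{j≠i} q_j = 3q_i yields q_i = 284/20 = 71/5.
Total output Q = 71/5 + 71/5 + 71/5 + 71/5 = 284/5.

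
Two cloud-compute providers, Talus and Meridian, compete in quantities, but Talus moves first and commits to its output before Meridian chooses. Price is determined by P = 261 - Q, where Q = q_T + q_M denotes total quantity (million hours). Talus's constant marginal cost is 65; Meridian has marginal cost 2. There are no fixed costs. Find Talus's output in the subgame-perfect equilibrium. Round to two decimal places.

Solve by backward induction. Given q_T, the follower Meridian maximises π_M = (261 - q_T - q_M)q_M - 2q_M.
∂π_M/∂q_M = 259 - q_T - 2q_M = 0 gives the reaction function q_M = (259 - q_T)/2.
Talus substitutes q_M(q_T) into its own profit: π_T = q_T(261 - q_T - (259 - q_T)/2) - 65q_T = (263/2 - (1/2)q_T)q_T - 65q_T.
The leader's first-order condition 133/2 - q_T = 0 yields q_T = 133/2.
Then q_M = (259 - 133/2)/2 = 385/4.

66.50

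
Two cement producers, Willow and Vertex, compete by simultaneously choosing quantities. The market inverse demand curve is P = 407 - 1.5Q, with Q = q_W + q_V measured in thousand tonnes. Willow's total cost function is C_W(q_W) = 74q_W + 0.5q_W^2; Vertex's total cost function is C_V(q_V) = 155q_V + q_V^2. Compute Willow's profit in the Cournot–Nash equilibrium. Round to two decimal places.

10514.54

Willow's profit: π_W = (407 - 1.5Q)q_W - (74q_W + (1/2)q_W²). Setting ∂π_W/∂q_W = 0: 333 - 4q_W - (3/2)(q_V) = 0.
Vertex's first-order condition: 252 - 5q_V - (3/2)(q_W) = 0.
Rearranging gives the reaction functions q_W = (333 - (3/2)q_V)/4 and q_V = (252 - (3/2)q_W)/5.
Substituting one into the other gives q_W = 72.5070 and q_V = 28.6479.
Price P = 407 - (3/2)·101.1549 = 255.2676.
Willow's profit: 255.2676·72.5070 - 74·72.5070 - (1/2)·72.5070² = 10514.5424.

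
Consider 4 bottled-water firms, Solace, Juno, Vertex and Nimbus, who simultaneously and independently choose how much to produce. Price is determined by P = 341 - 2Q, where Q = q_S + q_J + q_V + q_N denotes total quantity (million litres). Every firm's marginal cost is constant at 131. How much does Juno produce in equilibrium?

Each firm earns π_i = (341 - 2Q)q_i - 131q_i.
Setting ∂π_i/∂q_i = 0 with rivals' quantities fixed: 210 - 4q_i - 2·Σ_{j≠i} q_j = 0.
With identical firms every q_j equals q_i, so Σ_{j≠i} q_j = 3q_i and 210 = 10q_i, giving q_i = 21.

21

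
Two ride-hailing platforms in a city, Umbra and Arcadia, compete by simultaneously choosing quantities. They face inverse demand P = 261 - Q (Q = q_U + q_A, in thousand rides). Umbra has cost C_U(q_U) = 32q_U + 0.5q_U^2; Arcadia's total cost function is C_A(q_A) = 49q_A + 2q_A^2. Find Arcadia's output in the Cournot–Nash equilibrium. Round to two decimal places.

Umbra's profit: π_U = (261 - Q)q_U - (32q_U + (1/2)q_U²). Setting ∂π_U/∂q_U = 0: 229 - 3q_U - (q_A) = 0.
Arcadia's profit: π_A = (261 - Q)q_A - (49q_A + 2q_A²). Setting ∂π_A/∂q_A = 0: 212 - 6q_A - (q_U) = 0.
Rearranging gives the reaction functions q_U = (229 - q_A)/3 and q_A = (212 - q_U)/6.
Substituting one into the other gives q_U = 1162/17 and q_A = 407/17.

23.94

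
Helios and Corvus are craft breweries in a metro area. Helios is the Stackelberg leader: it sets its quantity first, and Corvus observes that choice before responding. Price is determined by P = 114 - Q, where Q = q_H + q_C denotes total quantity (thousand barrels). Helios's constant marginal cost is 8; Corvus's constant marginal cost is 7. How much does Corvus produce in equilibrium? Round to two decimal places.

Solve by backward induction. Given q_H, the follower Corvus maximises π_C = (114 - q_H - q_C)q_C - 7q_C.
Setting the follower's marginal profit to zero, 107 - q_H - 2q_C = 0, i.e. q_C = (107 - q_H)/2.
Helios substitutes q_C(q_H) into its own profit: π_H = q_H(114 - q_H - (107 - q_H)/2) - 8q_H = (121/2 - (1/2)q_H)q_H - 8q_H.
The leader's first-order condition 105/2 - q_H = 0 yields q_H = 105/2.
Then q_C = (107 - 105/2)/2 = 109/4.

27.25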